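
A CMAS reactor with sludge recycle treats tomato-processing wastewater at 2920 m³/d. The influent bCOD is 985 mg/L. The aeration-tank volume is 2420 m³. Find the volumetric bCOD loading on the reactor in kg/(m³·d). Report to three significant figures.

L_v ≈ 1.19 kg bCOD/(m³·d)

Volumetric loading L_v = Q·S₀ / V = 2920 × 985 g/m³ / 2420 m³ = 1189 g/(m³·d) = 1.189 kg bCOD/(m³·d).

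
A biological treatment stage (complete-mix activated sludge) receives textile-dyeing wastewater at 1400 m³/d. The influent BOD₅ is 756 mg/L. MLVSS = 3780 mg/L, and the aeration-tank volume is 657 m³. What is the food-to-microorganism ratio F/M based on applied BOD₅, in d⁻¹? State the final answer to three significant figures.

Food-to-microorganism ratio F/M = Q S₀ / (V X) = 1400 × 756 / (657.0 × 3780) = 0.4262 d⁻¹.

F/M ≈ 0.426 d⁻¹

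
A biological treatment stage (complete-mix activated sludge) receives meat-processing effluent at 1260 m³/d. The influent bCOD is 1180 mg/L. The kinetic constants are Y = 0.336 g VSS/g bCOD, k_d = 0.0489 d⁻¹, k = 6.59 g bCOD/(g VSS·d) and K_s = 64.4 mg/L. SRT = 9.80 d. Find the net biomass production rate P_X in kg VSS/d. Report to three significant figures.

For a completely mixed reactor with recycle the Lawrence–McCarty relation gives S = K_s·(1 + k_d·θ_c) / [θ_c·(Y·k − k_d) − 1] = 64.4 × (1 + 0.0489 × 9.80) / [9.80 × (0.336 × 6.59 − 0.0489) − 1] = 95.26 / 20.22 = 4.711 mg/L.
Correct the yield for decay: Y_obs = Y/(1 + k_d θ_c) = 0.336 / (1 + 0.0489 × 9.80) = 0.336 / 1.479 = 0.2271.
Mass of bCOD removed per day: Q(S₀ − S) = 1260 × 1175 g/m³ = 1481 kg/d.
Biomass produced: P_X = Y_obs·Q·ΔS = 0.2271 × 1481 ≈ 336.4 kg VSS/d.

P_X ≈ 336 kg VSS/d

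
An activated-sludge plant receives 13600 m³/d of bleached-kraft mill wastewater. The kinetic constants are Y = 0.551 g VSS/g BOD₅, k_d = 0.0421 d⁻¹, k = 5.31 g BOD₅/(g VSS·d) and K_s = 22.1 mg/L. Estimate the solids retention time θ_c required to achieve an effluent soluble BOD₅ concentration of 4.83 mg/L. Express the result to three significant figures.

θ_c ≈ 2.07 d

At the target effluent, Y k S/(K_s+S) = 0.551×5.31×4.83/26.93 = 0.5248 d⁻¹.
Then 1/θ_c = μ − k_d = 0.5248 − 0.0421 = 0.4827 d⁻¹, giving θ_c = 2.072 d.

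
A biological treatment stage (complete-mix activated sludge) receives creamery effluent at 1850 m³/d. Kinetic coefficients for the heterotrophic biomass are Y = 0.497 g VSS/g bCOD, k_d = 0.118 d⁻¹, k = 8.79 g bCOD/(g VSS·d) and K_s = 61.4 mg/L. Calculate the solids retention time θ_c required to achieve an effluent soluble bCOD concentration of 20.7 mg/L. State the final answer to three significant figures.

At the target effluent, Y k S/(K_s+S) = 0.497×8.79×20.7/82.10 = 1.101 d⁻¹.
θ_c = 1/(μ − k_d) = 1/(1.101 − 0.118) = 1/0.9835 = 1.017 d.

θ_c ≈ 1.02 d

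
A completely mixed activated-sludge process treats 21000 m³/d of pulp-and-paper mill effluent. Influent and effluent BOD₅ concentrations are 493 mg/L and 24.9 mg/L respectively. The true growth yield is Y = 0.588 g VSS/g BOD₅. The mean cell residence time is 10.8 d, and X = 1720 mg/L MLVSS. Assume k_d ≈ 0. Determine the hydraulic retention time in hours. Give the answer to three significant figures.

τ ≈ 41.5 h

Biomass mass balance (decay neglected): V·X = Y·Q·(S₀ − S)·θ_c, so V = 0.588 × 21000 × (493 − 24.9) × 10.8 / 1720 = 36294 m³.
Hydraulic retention time τ = V/Q = 36294 / 21000 = 1.728 d = 41.48 h.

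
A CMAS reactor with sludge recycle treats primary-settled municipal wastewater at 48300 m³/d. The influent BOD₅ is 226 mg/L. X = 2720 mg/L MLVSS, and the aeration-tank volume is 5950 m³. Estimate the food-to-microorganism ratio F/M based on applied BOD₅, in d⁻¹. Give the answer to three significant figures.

F/M = Q·S₀ / (V·X) = 48300 × 226 / (5950 × 2720) = 0.6745 g BOD₅·(g VSS·d)⁻¹.

F/M ≈ 0.674 d⁻¹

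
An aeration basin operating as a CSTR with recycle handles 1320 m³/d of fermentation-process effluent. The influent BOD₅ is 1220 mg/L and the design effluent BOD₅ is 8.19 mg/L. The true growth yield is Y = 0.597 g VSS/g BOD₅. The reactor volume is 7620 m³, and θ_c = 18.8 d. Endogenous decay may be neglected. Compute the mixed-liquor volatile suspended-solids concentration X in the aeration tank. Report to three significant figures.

From V·X = Y·Q·(S₀ − S)·θ_c (decay neglected): X = 0.597 × 1320 × (1220 − 8.19) × 18.8 / 7620 = 2356 mg/L.

X ≈ 2360 mg/L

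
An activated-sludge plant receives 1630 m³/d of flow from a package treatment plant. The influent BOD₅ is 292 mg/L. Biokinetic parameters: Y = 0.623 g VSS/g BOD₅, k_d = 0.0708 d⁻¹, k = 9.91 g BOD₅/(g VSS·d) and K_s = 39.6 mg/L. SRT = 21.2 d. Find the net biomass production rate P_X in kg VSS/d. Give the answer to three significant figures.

P_X ≈ 118 kg VSS/d

From the Monod/SRT balance for a CMAS, S = K_s·(1+k_d θ_c)/[θ_c·(Y k − k_d) − 1] = 39.6 × (1 + 0.0708 × 21.2) / [21.2 × (0.623 × 9.91 − 0.0708) − 1] = 99.04 / 128.4 = 0.7714 mg/L.
Observed yield with endogenous decay: Y_obs = Y / (1 + k_d·θ_c) = 0.623 / (1 + 0.0708 × 21.2) = 0.623 / 2.501 = 0.2491 g VSS/g BOD₅.
Q·(S₀ − S) = 1630 × (292 − 0.771) × 10⁻³ = 474.7 kg/d removed.
Biomass produced: P_X = Y_obs·Q·ΔS = 0.2491 × 474.7 ≈ 118.3 kg VSS/d.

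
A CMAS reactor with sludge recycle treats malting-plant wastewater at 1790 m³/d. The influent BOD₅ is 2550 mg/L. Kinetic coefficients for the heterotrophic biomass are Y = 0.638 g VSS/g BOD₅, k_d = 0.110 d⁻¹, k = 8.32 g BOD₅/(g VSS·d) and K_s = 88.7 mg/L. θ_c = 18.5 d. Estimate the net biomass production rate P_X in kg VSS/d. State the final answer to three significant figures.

P_X ≈ 958 kg VSS/d

From the Monod/SRT balance for a CMAS, S = K_s·(1+k_d θ_c)/[θ_c·(Y k − k_d) − 1] = 88.7 × (1 + 0.110 × 18.5) / [18.5 × (0.638 × 8.32 − 0.110) − 1] = 269.2 / 95.17 = 2.829 mg/L.
Y_obs = Y / (1 + k_d θ_c) = 0.638 / (1 + 0.110 × 18.5) = 0.638 / 3.035 = 0.2102.
Mass of BOD₅ removed per day: Q(S₀ − S) = 1790 × 2547 g/m³ = 4559 kg/d.
Biomass produced: P_X = Y_obs·Q·ΔS = 0.2102 × 4559 ≈ 958.5 kg VSS/d.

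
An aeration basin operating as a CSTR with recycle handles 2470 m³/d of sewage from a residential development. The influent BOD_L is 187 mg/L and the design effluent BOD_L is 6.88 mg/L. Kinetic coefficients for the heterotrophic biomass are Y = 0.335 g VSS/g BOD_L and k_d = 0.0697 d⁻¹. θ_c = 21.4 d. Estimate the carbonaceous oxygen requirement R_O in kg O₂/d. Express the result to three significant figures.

The observed yield is Y_obs = Y/(1 + k_d·θ_c) = 0.335 / (1 + 0.0697 × 21.4) = 0.335 / 2.492 = 0.1345 g VSS per g BOD_L removed.
Substrate removed = Q·(S₀ − S) = 2470 m³/d × (187 − 6.88) g/m³ = 4.45×10^5 g/d = 444.9 kg/d.
P_X = Y_obs·Q·(S₀ − S) = 0.1345 × 444.9 = 59.82 kg VSS/d.
R_O = Q·ΔS − 1.42 P_X = 444.9 − 84.94 = 360.0 kg O₂/d.

R_O ≈ 360 kg O₂/d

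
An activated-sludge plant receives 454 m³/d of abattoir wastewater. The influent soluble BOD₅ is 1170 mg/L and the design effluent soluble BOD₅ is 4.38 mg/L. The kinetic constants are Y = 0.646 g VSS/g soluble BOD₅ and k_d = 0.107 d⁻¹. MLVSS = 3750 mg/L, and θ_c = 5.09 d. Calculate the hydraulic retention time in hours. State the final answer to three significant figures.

Rearranging the biomass balance for a CMAS with decay, V = Y·Q·ΔS·θ_c / [X·(1+k_d θ_c)] = 0.646 × 454 × (1170 − 4.38) × 5.09 / [3750 × (1 + 0.107 × 5.09)] = 1.74×10^6 / 5792 = 300.4 m³.
HRT = V/Q = 300.4 m³ / 454 m³·d⁻¹ = 0.6617 d × 24 = 15.88 h.

τ ≈ 15.9 h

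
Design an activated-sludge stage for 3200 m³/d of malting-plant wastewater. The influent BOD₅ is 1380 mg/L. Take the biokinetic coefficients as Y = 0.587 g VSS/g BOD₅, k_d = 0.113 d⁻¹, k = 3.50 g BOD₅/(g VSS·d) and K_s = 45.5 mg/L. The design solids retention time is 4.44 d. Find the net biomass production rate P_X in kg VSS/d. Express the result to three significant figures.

For a completely mixed reactor with recycle the Lawrence–McCarty relation gives S = K_s·(1 + k_d·θ_c) / [θ_c·(Y·k − k_d) − 1] = 45.5 × (1 + 0.113 × 4.44) / [4.44 × (0.587 × 3.50 − 0.113) − 1] = 68.33 / 7.620 = 8.967 mg/L.
Y_obs = Y / (1 + k_d θ_c) = 0.587 / (1 + 0.113 × 4.44) = 0.587 / 1.502 = 0.3909.
Substrate removed = Q·(S₀ − S) = 3200 m³/d × (1380 − 8.97) g/m³ = 4.39×10^6 g/d = 4387 kg/d.
Biomass produced: P_X = Y_obs·Q·ΔS = 0.3909 × 4387 ≈ 1715 kg VSS/d.

P_X ≈ 1710 kg VSS/d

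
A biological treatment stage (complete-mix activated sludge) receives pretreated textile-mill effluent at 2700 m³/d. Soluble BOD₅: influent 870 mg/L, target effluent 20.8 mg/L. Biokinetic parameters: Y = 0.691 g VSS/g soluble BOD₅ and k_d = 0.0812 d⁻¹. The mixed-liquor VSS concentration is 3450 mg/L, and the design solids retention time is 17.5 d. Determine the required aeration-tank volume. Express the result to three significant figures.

Rearranging the biomass balance for a CMAS with decay, V = Y·Q·ΔS·θ_c / [X·(1+k_d θ_c)] = 0.691 × 2700 × (870 − 20.8) × 17.5 / [3450 × (1 + 0.0812 × 17.5)] = 2.77×10^7 / 8352 = 3320 m³.

V ≈ 3320 m³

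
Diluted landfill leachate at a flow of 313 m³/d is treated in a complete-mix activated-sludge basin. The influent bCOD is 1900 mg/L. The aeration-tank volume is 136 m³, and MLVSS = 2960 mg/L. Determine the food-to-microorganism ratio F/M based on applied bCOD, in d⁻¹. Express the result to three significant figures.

F/M ≈ 1.48 d⁻¹

F/M = Q·S₀ / (V·X) = 313 × 1900 / (136.0 × 2960) = 1.477 g bCOD·(g VSS·d)⁻¹.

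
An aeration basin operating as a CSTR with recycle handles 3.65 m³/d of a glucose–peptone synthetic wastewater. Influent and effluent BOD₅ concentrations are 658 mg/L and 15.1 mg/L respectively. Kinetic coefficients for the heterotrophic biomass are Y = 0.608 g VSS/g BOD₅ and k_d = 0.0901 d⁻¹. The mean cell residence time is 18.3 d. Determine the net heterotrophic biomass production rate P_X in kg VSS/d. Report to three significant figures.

Observed yield with endogenous decay: Y_obs = Y / (1 + k_d·θ_c) = 0.608 / (1 + 0.0901 × 18.3) = 0.608 / 2.649 = 0.2295 g VSS/g BOD₅.
Mass of BOD₅ removed per day: Q(S₀ − S) = 3.65 × 642.9 g/m³ = 2.347 kg/d.
So the net sludge growth is P_X = 0.2295 × 2.347 = 0.5386 kg VSS/d.

P_X ≈ 0.539 kg VSS/d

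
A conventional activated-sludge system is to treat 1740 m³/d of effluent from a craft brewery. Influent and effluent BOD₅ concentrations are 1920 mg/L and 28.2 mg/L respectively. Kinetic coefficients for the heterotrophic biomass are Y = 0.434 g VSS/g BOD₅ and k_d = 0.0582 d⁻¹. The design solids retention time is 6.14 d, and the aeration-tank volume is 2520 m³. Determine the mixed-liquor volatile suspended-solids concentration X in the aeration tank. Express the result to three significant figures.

Solving the biomass balance for X: X = Y Q (S₀−S) θ_c / [V (1+k_d θ_c)] = 0.434 × 1740 × (1920 − 28.2) × 6.14 / [2520 × (1 + 0.0582 × 6.14)] = 2564 mg/L.

X ≈ 2560 mg/L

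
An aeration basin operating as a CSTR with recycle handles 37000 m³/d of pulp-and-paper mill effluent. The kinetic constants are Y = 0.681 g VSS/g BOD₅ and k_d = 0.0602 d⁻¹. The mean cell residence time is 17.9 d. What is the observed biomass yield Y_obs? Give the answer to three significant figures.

Correct the yield for decay: Y_obs = Y/(1 + k_d θ_c) = 0.681 / (1 + 0.0602 × 17.9) = 0.681 / 2.078 = 0.3278.

Y_obs ≈ 0.328 g VSS/g BOD₅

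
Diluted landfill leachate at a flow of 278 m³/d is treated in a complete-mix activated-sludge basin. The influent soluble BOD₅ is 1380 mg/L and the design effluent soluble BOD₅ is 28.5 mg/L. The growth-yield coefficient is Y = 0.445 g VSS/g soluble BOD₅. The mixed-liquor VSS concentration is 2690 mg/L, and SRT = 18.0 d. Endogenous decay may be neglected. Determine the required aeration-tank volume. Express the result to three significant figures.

V ≈ 1120 m³

Biomass mass balance (decay neglected): V·X = Y·Q·(S₀ − S)·θ_c, so V = 0.445 × 278 × (1380 − 28.5) × 18.0 / 2690 = 1119 m³.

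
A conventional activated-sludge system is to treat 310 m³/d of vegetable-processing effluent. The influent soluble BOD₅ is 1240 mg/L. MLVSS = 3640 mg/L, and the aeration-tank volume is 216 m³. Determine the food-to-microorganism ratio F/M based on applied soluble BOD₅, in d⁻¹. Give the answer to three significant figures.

F/M ≈ 0.489 d⁻¹

F/M = Q·S₀ / (V·X) = 310 × 1240 / (216.0 × 3640) = 0.4889 g soluble BOD₅·(g VSS·d)⁻¹.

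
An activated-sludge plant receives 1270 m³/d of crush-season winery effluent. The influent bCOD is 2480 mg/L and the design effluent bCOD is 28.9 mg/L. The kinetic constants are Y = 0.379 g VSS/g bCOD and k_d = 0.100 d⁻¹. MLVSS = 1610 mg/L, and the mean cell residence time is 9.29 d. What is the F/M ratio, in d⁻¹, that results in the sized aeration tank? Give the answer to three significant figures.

Steady-state biomass mass balance: V·X·(1 + k_d·θ_c) = Y·Q·(S₀ − S)·θ_c, so V = 0.379 × 1270 × (2480 − 28.9) × 9.29 / [1610 × (1 + 0.100 × 9.29)] = 1.1×10^7 / 3106 = 3529 m³.
Food-to-microorganism ratio F/M = Q S₀ / (V X) = 1270 × 2480 / (3529 × 1610) = 0.5543 d⁻¹.

F/M ≈ 0.554 d⁻¹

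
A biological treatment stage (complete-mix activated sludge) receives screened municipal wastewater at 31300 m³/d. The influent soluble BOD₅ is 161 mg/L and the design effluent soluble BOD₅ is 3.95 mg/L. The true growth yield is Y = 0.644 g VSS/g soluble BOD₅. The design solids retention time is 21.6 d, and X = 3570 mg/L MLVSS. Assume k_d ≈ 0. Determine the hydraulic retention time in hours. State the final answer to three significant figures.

With k_d = 0 the design equation reduces to V = Y Q (S₀−S) θ_c / X = 0.644 × 31300 × (161 − 3.95) × 21.6 / 3570 = 19154 m³.
HRT = V/Q = 19154 m³ / 31300 m³·d⁻¹ = 0.6119 d × 24 = 14.69 h.

τ ≈ 14.7 h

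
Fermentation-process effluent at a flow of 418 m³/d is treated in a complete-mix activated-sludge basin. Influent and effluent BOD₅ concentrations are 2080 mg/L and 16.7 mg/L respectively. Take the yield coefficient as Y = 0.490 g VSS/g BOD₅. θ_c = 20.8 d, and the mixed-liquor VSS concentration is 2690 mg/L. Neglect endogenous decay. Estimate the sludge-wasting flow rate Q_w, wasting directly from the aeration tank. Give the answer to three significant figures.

Q_w ≈ 157 m³/d

V·X = Y·Q·ΔS·θ_c gives V = 0.490 × 418 × (2080 − 16.7) × 20.8 / 2690 = 3268 m³.
With mixed-liquor wasting, θ_c = V/Q_w, so Q_w = V/θ_c = 3268/20.8 = 157.1 m³/d.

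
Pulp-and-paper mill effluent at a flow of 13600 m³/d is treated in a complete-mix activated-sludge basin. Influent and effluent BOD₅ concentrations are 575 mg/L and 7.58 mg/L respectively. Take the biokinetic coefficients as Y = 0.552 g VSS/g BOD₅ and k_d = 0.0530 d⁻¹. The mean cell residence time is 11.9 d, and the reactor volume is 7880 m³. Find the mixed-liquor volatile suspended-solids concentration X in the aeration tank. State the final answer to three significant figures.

Solving the biomass balance for X: X = Y Q (S₀−S) θ_c / [V (1+k_d θ_c)] = 0.552 × 13600 × (575 − 7.58) × 11.9 / [7880 × (1 + 0.0530 × 11.9)] = 3945 mg/L.

X ≈ 3940 mg/L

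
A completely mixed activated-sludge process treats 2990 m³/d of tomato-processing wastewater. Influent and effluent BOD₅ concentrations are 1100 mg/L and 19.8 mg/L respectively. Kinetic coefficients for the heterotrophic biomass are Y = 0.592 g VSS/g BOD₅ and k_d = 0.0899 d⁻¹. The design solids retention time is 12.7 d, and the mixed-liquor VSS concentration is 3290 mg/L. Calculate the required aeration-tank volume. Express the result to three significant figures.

Steady-state biomass mass balance: V·X·(1 + k_d·θ_c) = Y·Q·(S₀ − S)·θ_c, so V = 0.592 × 2990 × (1100 − 19.8) × 12.7 / [3290 × (1 + 0.0899 × 12.7)] = 2.43×10^7 / 7046 = 3446 m³.

V ≈ 3450 m³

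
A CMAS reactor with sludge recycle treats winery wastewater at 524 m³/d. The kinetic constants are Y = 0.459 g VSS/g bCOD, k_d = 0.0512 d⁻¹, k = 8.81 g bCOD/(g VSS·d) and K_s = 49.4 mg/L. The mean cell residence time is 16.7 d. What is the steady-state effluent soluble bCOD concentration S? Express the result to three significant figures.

S ≈ 1.40 mg/L

For a completely mixed reactor with recycle the Lawrence–McCarty relation gives S = K_s·(1 + k_d·θ_c) / [θ_c·(Y·k − k_d) − 1] = 49.4 × (1 + 0.0512 × 16.7) / [16.7 × (0.459 × 8.81 − 0.0512) − 1] = 91.64 / 65.68 = 1.395 mg/L.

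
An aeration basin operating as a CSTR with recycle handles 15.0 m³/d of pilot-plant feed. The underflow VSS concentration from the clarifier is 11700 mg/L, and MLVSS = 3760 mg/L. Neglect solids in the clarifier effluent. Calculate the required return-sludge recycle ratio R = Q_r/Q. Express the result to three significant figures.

R = Q_r/Q = X/(X_r − X) = 3760 / (11700 − 3760) = 0.4736.

R ≈ 0.474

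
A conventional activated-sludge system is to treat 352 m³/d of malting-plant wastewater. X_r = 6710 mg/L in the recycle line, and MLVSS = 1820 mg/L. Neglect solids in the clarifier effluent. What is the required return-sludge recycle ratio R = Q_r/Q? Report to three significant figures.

R = Q_r/Q = X/(X_r − X) = 1820 / (6710 − 1820) = 0.3722.

R ≈ 0.372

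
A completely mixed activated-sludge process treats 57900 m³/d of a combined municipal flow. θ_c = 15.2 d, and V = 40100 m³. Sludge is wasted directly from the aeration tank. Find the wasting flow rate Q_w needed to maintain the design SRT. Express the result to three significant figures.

For wasting at MLVSS concentration, Q_w = V/θ_c = 40100/15.2 = 2638 m³/d.

Q_w ≈ 2640 m³/d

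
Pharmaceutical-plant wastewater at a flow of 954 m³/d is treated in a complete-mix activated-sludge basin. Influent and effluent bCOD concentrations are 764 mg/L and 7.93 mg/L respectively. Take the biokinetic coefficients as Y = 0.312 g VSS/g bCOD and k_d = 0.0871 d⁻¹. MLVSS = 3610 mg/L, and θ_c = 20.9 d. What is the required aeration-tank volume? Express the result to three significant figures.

From the SRT design equation V = Y Q (S₀−S) θ_c / [X (1 + k_d θ_c)] = 0.312 × 954 × (764 − 7.93) × 20.9 / [3610 × (1 + 0.0871 × 20.9)] = 4.7×10^6 / 10182 = 461.9 m³.

V ≈ 462 m³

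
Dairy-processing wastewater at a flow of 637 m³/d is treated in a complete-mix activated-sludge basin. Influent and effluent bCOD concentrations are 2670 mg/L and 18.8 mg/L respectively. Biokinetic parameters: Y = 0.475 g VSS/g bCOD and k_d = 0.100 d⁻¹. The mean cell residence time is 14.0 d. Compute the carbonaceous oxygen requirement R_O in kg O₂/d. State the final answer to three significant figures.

R_O ≈ 1210 kg O₂/d

Y_obs = Y / (1 + k_d θ_c) = 0.475 / (1 + 0.100 × 14.0) = 0.475 / 2.400 = 0.1979.
Substrate removed = Q·(S₀ − S) = 637 m³/d × (2670 − 18.8) g/m³ = 1.69×10^6 g/d = 1689 kg/d.
Biomass synthesised: P_X = Y_obs × 1689 = 334.2 kg VSS/d.
R_O = Q·ΔS − 1.42 P_X = 1689 − 474.6 = 1214 kg O₂/d.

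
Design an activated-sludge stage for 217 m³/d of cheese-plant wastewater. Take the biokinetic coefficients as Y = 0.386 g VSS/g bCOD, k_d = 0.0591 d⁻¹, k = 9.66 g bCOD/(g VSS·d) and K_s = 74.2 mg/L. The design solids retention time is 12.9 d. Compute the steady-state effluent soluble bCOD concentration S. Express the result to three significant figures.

For a completely mixed reactor with recycle the Lawrence–McCarty relation gives S = K_s·(1 + k_d·θ_c) / [θ_c·(Y·k − k_d) − 1] = 74.2 × (1 + 0.0591 × 12.9) / [12.9 × (0.386 × 9.66 − 0.0591) − 1] = 130.8 / 46.34 = 2.822 mg/L.

S ≈ 2.82 mg/L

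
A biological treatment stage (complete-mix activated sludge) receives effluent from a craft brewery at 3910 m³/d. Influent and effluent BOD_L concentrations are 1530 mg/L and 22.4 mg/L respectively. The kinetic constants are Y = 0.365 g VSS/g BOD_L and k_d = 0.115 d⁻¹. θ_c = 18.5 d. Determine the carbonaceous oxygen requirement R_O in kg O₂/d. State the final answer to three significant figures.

R_O ≈ 4920 kg O₂/d

Observed yield with endogenous decay: Y_obs = Y / (1 + k_d·θ_c) = 0.365 / (1 + 0.115 × 18.5) = 0.365 / 3.127 = 0.1167 g VSS/g BOD_L.
Q·(S₀ − S) = 3910 × (1530 − 22.4) × 10⁻³ = 5895 kg/d removed.
Net sludge production P_X = 0.1167 × 5895 = 688.0 kg VSS/d.
R_O = Q·ΔS − 1.42 P_X = 5895 − 976.9 = 4918 kg O₂/d.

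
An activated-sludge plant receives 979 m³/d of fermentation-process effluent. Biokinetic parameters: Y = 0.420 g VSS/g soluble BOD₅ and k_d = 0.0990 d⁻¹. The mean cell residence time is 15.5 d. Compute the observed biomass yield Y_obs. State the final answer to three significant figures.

Y_obs = Y / (1 + k_d θ_c) = 0.420 / (1 + 0.0990 × 15.5) = 0.420 / 2.534 = 0.1657.

Y_obs ≈ 0.166 g VSS/g soluble BOD₅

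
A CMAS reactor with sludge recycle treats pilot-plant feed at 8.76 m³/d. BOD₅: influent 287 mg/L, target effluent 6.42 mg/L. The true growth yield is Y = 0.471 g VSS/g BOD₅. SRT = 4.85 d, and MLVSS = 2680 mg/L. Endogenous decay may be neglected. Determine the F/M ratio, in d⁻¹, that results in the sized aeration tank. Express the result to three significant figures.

F/M ≈ 0.448 d⁻¹

With k_d = 0 the design equation reduces to V = Y Q (S₀−S) θ_c / X = 0.471 × 8.76 × (287 − 6.42) × 4.85 / 2680 = 2.095 m³.
F/M = applied load / biomass = Q·S₀/(V·X) = 8.76 × 287 / (2.095 × 2680) = 0.4478 d⁻¹.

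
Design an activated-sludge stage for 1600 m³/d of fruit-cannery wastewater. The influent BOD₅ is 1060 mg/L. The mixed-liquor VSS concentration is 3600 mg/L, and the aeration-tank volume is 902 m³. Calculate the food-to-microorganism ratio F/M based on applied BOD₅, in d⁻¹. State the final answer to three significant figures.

F/M = Q·S₀ / (V·X) = 1600 × 1060 / (902.0 × 3600) = 0.5223 g BOD₅·(g VSS·d)⁻¹.

F/M ≈ 0.522 d⁻¹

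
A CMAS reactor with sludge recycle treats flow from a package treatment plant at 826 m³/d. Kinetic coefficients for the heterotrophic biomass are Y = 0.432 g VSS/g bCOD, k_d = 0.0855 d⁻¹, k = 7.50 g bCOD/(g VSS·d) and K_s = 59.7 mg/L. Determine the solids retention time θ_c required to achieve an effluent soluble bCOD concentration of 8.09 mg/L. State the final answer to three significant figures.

At the target effluent, Y k S/(K_s+S) = 0.432×7.50×8.09/67.79 = 0.3867 d⁻¹.
Then 1/θ_c = μ − k_d = 0.3867 − 0.0855 = 0.3012 d⁻¹, giving θ_c = 3.321 d.

θ_c ≈ 3.32 d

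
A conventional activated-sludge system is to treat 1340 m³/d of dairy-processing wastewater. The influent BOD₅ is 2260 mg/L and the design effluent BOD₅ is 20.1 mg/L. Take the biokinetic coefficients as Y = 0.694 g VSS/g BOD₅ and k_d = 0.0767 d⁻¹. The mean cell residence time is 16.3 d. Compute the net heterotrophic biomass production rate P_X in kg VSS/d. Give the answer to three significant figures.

P_X ≈ 926 kg VSS/d

Y_obs = Y / (1 + k_d θ_c) = 0.694 / (1 + 0.0767 × 16.3) = 0.694 / 2.250 = 0.3084.
Q·(S₀ − S) = 1340 × (2260 − 20.1) × 10⁻³ = 3001 kg/d removed.
Biomass produced: P_X = Y_obs·Q·ΔS = 0.3084 × 3001 ≈ 925.7 kg VSS/d.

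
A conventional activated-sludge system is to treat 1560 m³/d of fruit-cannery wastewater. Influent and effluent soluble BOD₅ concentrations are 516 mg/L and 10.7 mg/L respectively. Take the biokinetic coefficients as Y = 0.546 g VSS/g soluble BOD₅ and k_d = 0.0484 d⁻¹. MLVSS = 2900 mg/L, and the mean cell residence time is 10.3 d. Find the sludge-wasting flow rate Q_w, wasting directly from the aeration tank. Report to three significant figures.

Steady-state biomass mass balance: V·X·(1 + k_d·θ_c) = Y·Q·(S₀ − S)·θ_c, so V = 0.546 × 1560 × (516 − 10.7) × 10.3 / [2900 × (1 + 0.0484 × 10.3)] = 4.43×10^6 / 4346 = 1020 m³.
For wasting at MLVSS concentration, Q_w = V/θ_c = 1020/10.3 = 99.04 m³/d.

Q_w ≈ 99.0 m³/d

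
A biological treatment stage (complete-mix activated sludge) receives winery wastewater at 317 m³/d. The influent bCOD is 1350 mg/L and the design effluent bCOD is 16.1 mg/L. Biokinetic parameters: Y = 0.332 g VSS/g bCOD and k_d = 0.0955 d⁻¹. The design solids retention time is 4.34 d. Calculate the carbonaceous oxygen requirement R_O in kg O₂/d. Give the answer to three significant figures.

R_O ≈ 282 kg O₂/d

Correct the yield for decay: Y_obs = Y/(1 + k_d θ_c) = 0.332 / (1 + 0.0955 × 4.34) = 0.332 / 1.414 = 0.2347.
Substrate removed = Q·(S₀ − S) = 317 m³/d × (1350 − 16.1) g/m³ = 4.23×10^5 g/d = 422.8 kg/d.
P_X = Y_obs·Q·(S₀ − S) = 0.2347 × 422.8 = 99.25 kg VSS/d.
R_O = Q·(S₀ − S) − 1.42·P_X = 422.8 − 1.42 × 99.25 = 281.9 kg O₂/d.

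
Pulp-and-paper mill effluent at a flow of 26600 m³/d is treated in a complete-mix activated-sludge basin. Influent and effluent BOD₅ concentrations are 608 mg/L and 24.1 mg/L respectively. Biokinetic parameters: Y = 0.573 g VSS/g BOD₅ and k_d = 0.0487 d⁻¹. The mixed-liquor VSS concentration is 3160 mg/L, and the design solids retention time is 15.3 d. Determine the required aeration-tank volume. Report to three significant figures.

V ≈ 24700 m³

Rearranging the biomass balance for a CMAS with decay, V = Y·Q·ΔS·θ_c / [X·(1+k_d θ_c)] = 0.573 × 26600 × (608 − 24.1) × 15.3 / [3160 × (1 + 0.0487 × 15.3)] = 1.36×10^8 / 5515 = 24692 m³.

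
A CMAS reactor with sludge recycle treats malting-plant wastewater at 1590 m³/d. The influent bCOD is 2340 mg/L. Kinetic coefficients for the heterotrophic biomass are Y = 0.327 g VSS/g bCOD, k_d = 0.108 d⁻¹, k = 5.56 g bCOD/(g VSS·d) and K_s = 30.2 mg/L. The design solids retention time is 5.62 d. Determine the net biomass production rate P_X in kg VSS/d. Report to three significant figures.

P_X ≈ 755 kg VSS/d

Effluent substrate depends only on kinetics and SRT: S = K_s(1 + k_d θ_c) / [θ_c(Yk − k_d) − 1] = 30.2 × (1 + 0.108 × 5.62) / [5.62 × (0.327 × 5.56 − 0.108) − 1] = 48.53 / 8.611 = 5.636 mg/L.
Correct the yield for decay: Y_obs = Y/(1 + k_d θ_c) = 0.327 / (1 + 0.108 × 5.62) = 0.327 / 1.607 = 0.2035.
Q·(S₀ − S) = 1590 × (2340 − 5.64) × 10⁻³ = 3712 kg/d removed.
Biomass produced: P_X = Y_obs·Q·ΔS = 0.2035 × 3712 ≈ 755.3 kg VSS/d.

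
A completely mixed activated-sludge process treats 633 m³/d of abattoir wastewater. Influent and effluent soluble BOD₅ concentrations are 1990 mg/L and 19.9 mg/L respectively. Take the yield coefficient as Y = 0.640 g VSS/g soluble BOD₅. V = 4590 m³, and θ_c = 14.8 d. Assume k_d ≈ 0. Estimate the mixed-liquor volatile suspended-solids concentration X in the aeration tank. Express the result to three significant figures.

X ≈ 2570 mg/L

From V·X = Y·Q·(S₀ − S)·θ_c (decay neglected): X = 0.640 × 633 × (1990 − 19.9) × 14.8 / 4590 = 2573 mg/L.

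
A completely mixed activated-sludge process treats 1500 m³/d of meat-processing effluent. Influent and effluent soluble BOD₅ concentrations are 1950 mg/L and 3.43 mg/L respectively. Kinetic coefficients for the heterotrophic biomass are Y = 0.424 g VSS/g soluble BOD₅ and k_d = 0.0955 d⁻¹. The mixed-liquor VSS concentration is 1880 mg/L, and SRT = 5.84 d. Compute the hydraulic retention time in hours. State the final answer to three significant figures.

Steady-state biomass mass balance: V·X·(1 + k_d·θ_c) = Y·Q·(S₀ − S)·θ_c, so V = 0.424 × 1500 × (1950 − 3.43) × 5.84 / [1880 × (1 + 0.0955 × 5.84)] = 7.23×10^6 / 2929 = 2469 m³.
τ = V/Q = 2469/1500 = 1.646 d, or 39.50 h.

τ ≈ 39.5 h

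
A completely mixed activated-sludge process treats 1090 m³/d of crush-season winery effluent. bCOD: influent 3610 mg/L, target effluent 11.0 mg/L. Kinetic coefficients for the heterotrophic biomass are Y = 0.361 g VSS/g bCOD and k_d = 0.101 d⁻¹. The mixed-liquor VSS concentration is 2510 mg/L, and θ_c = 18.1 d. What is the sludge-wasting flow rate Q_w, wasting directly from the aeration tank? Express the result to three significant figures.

From the SRT design equation V = Y Q (S₀−S) θ_c / [X (1 + k_d θ_c)] = 0.361 × 1090 × (3610 − 11.0) × 18.1 / [2510 × (1 + 0.101 × 18.1)] = 2.56×10^7 / 7099 = 3611 m³.
With mixed-liquor wasting, θ_c = V/Q_w, so Q_w = V/θ_c = 3611/18.1 = 199.5 m³/d.

Q_w ≈ 200 m³/d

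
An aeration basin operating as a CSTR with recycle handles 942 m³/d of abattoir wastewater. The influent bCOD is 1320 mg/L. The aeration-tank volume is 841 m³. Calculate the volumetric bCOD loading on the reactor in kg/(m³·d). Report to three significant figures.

Volumetric loading L_v = Q·S₀ / V = 942 × 1320 g/m³ / 841.0 m³ = 1479 g/(m³·d) = 1.479 kg bCOD/(m³·d).

L_v ≈ 1.48 kg bCOD/(m³·d)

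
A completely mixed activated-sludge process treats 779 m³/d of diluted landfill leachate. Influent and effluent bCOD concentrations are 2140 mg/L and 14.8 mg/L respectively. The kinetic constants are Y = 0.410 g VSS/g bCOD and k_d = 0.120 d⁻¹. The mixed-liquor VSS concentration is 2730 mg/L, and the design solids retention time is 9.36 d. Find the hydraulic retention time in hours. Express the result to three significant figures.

Steady-state biomass mass balance: V·X·(1 + k_d·θ_c) = Y·Q·(S₀ − S)·θ_c, so V = 0.410 × 779 × (2140 − 14.8) × 9.36 / [2730 × (1 + 0.120 × 9.36)] = 6.35×10^6 / 5796 = 1096 m³.
Hydraulic retention time τ = V/Q = 1096 / 779 = 1.407 d = 33.77 h.

τ ≈ 33.8 h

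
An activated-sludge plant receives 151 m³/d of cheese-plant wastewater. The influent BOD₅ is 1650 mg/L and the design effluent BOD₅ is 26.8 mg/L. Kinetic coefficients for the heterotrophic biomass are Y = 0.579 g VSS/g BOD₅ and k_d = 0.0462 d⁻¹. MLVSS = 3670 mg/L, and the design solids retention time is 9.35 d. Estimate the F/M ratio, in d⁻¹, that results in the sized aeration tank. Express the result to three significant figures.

From the SRT design equation V = Y Q (S₀−S) θ_c / [X (1 + k_d θ_c)] = 0.579 × 151 × (1650 − 26.8) × 9.35 / [3670 × (1 + 0.0462 × 9.35)] = 1.33×10^6 / 5255 = 252.5 m³.
Food-to-microorganism ratio F/M = Q S₀ / (V X) = 151 × 1650 / (252.5 × 3670) = 0.2689 d⁻¹.

F/M ≈ 0.269 d⁻¹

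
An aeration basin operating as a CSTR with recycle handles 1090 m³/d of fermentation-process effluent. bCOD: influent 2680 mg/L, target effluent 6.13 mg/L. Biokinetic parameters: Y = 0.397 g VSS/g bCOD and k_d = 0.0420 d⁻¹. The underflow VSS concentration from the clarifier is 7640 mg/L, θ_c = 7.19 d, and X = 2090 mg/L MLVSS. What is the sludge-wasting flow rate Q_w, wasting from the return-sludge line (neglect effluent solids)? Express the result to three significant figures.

From the SRT design equation V = Y Q (S₀−S) θ_c / [X (1 + k_d θ_c)] = 0.397 × 1090 × (2680 − 6.13) × 7.19 / [2090 × (1 + 0.0420 × 7.19)] = 8.32×10^6 / 2721 = 3057 m³.
θ_c = V·X/(Q_w·X_r) when wasting from the recycle, so Q_w = V·X/(θ_c·X_r) = 3057 × 2090 / (7.19 × 7640) = 116.3 m³/d.

Q_w ≈ 116 m³/d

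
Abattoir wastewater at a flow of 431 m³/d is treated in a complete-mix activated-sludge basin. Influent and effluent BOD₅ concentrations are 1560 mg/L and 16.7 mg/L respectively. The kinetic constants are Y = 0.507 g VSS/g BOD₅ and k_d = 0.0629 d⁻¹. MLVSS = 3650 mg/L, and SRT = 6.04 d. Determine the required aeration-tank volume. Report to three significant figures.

Steady-state biomass mass balance: V·X·(1 + k_d·θ_c) = Y·Q·(S₀ − S)·θ_c, so V = 0.507 × 431 × (1560 − 16.7) × 6.04 / [3650 × (1 + 0.0629 × 6.04)] = 2.04×10^6 / 5037 = 404.4 m³.

V ≈ 404 m³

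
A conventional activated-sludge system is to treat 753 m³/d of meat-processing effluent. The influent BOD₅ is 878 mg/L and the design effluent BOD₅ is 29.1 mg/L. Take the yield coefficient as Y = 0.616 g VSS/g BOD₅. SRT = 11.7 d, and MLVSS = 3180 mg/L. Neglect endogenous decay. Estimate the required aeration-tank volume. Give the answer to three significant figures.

V ≈ 1450 m³

Biomass mass balance (decay neglected): V·X = Y·Q·(S₀ − S)·θ_c, so V = 0.616 × 753 × (878 − 29.1) × 11.7 / 3180 = 1449 m³.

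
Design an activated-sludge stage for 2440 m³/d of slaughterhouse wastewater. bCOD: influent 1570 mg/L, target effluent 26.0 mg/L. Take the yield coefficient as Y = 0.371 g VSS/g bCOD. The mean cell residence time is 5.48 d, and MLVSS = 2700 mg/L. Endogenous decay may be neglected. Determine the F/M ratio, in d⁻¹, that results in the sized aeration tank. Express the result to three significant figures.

With k_d = 0 the design equation reduces to V = Y Q (S₀−S) θ_c / X = 0.371 × 2440 × (1570 − 26.0) × 5.48 / 2700 = 2837 m³.
Food-to-microorganism ratio F/M = Q S₀ / (V X) = 2440 × 1570 / (2837 × 2700) = 0.5001 d⁻¹.

F/M ≈ 0.500 d⁻¹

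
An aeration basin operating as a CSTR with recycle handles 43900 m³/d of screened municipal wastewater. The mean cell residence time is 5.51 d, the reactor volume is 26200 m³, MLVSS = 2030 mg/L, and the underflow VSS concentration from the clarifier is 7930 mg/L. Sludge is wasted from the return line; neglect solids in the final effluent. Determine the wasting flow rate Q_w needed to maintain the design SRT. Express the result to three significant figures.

Q_w ≈ 1220 m³/d

θ_c = V·X/(Q_w·X_r) when wasting from the recycle, so Q_w = V·X/(θ_c·X_r) = 26200 × 2030 / (5.51 × 7930) = 1217 m³/d.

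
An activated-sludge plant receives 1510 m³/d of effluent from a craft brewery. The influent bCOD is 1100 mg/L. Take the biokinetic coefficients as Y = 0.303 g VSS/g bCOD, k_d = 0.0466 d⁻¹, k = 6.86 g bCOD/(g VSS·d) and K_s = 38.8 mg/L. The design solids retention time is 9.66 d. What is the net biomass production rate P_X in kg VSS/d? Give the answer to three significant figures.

Effluent substrate depends only on kinetics and SRT: S = K_s(1 + k_d θ_c) / [θ_c(Yk − k_d) − 1] = 38.8 × (1 + 0.0466 × 9.66) / [9.66 × (0.303 × 6.86 − 0.0466) − 1] = 56.27 / 18.63 = 3.020 mg/L.
The observed yield is Y_obs = Y/(1 + k_d·θ_c) = 0.303 / (1 + 0.0466 × 9.66) = 0.303 / 1.450 = 0.2089 g VSS per g bCOD removed.
Q·(S₀ − S) = 1510 × (1100 − 3.02) × 10⁻³ = 1656 kg/d removed.
P_X = Y_obs · Q(S₀ − S) = 0.2089 × 1656 = 346.1 kg VSS/d.

P_X ≈ 346 kg VSS/d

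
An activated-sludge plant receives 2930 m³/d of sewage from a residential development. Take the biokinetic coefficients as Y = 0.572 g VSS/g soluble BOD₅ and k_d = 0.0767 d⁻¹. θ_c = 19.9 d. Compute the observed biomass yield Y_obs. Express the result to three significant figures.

Observed yield with endogenous decay: Y_obs = Y / (1 + k_d·θ_c) = 0.572 / (1 + 0.0767 × 19.9) = 0.572 / 2.526 = 0.2264 g VSS/g soluble BOD₅.

Y_obs ≈ 0.226 g VSS/g soluble BOD₅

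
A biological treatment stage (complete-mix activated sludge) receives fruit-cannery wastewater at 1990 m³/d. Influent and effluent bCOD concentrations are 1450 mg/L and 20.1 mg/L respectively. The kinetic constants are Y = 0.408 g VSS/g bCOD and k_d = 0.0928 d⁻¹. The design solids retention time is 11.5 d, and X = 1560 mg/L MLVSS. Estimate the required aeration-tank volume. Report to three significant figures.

V ≈ 4140 m³

From the SRT design equation V = Y Q (S₀−S) θ_c / [X (1 + k_d θ_c)] = 0.408 × 1990 × (1450 − 20.1) × 11.5 / [1560 × (1 + 0.0928 × 11.5)] = 1.34×10^7 / 3225 = 4140 m³.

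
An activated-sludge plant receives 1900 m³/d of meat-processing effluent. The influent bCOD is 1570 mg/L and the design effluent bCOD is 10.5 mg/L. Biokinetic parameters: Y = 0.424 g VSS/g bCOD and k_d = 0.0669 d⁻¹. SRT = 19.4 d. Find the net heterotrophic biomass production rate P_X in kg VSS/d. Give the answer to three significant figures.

P_X ≈ 547 kg VSS/d

Observed yield with endogenous decay: Y_obs = Y / (1 + k_d·θ_c) = 0.424 / (1 + 0.0669 × 19.4) = 0.424 / 2.298 = 0.1845 g VSS/g bCOD.
ΔS = 1570 − 10.5 = 1560 mg/L, so the substrate removal rate is 1900 × 1560/1000 = 2963 kg bCOD/d.
Net biomass production P_X = Y_obs × Q·(S₀ − S) = 0.1845 × 2963 = 546.7 kg VSS/d.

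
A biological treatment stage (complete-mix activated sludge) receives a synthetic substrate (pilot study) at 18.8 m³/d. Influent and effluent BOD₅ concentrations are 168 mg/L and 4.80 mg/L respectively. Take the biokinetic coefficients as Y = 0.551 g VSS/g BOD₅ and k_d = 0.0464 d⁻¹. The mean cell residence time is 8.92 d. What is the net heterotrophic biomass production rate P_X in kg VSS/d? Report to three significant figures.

Observed yield with endogenous decay: Y_obs = Y / (1 + k_d·θ_c) = 0.551 / (1 + 0.0464 × 8.92) = 0.551 / 1.414 = 0.3897 g VSS/g BOD₅.
ΔS = 168 − 4.80 = 163.2 mg/L, so the substrate removal rate is 18.8 × 163.2/1000 = 3.068 kg BOD₅/d.
So the net sludge growth is P_X = 0.3897 × 3.068 = 1.196 kg VSS/d.

P_X ≈ 1.20 kg VSS/d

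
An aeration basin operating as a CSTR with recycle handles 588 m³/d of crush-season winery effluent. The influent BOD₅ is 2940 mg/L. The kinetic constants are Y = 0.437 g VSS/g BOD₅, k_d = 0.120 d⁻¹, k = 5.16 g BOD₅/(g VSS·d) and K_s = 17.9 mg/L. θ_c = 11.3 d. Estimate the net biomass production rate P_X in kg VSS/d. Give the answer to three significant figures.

From the Monod/SRT balance for a CMAS, S = K_s·(1+k_d θ_c)/[θ_c·(Y k − k_d) − 1] = 17.9 × (1 + 0.120 × 11.3) / [11.3 × (0.437 × 5.16 − 0.120) − 1] = 42.17 / 23.12 = 1.824 mg/L.
Y_obs = Y / (1 + k_d θ_c) = 0.437 / (1 + 0.120 × 11.3) = 0.437 / 2.356 = 0.1855.
Mass of BOD₅ removed per day: Q(S₀ − S) = 588 × 2938 g/m³ = 1728 kg/d.
Biomass produced: P_X = Y_obs·Q·ΔS = 0.1855 × 1728 ≈ 320.5 kg VSS/d.

P_X ≈ 320 kg VSS/d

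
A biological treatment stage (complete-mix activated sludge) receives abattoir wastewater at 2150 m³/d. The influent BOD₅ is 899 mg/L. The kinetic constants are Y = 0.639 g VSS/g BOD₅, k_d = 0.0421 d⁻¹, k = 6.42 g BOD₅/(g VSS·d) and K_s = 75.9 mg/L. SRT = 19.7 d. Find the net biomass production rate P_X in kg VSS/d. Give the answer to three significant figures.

P_X ≈ 674 kg VSS/d

From the Monod/SRT balance for a CMAS, S = K_s·(1+k_d θ_c)/[θ_c·(Y k − k_d) − 1] = 75.9 × (1 + 0.0421 × 19.7) / [19.7 × (0.639 × 6.42 − 0.0421) − 1] = 138.8 / 78.99 = 1.758 mg/L.
Observed yield with endogenous decay: Y_obs = Y / (1 + k_d·θ_c) = 0.639 / (1 + 0.0421 × 19.7) = 0.639 / 1.829 = 0.3493 g VSS/g BOD₅.
Substrate removed = Q·(S₀ − S) = 2150 m³/d × (899 − 1.76) g/m³ = 1.93×10^6 g/d = 1929 kg/d.
Net biomass production P_X = Y_obs × Q·(S₀ − S) = 0.3493 × 1929 = 673.8 kg VSS/d.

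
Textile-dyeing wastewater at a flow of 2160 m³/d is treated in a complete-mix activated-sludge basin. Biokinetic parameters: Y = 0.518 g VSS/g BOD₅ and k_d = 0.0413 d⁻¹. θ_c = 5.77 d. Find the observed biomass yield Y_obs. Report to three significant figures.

Y_obs ≈ 0.418 g VSS/g BOD₅

Observed yield with endogenous decay: Y_obs = Y / (1 + k_d·θ_c) = 0.518 / (1 + 0.0413 × 5.77) = 0.518 / 1.238 = 0.4183 g VSS/g BOD₅.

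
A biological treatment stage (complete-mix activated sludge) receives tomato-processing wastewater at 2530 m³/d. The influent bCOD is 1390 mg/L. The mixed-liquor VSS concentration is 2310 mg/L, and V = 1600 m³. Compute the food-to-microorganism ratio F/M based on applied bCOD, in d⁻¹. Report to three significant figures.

F/M ≈ 0.951 d⁻¹

Food-to-microorganism ratio F/M = Q S₀ / (V X) = 2530 × 1390 / (1600 × 2310) = 0.9515 d⁻¹.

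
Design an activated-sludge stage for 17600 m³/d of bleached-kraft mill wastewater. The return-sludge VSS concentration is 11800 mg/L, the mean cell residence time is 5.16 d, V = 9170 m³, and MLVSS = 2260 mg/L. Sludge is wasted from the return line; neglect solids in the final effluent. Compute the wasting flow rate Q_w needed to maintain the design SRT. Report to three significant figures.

Q_w ≈ 340 m³/d

Q_w = (V·X)/(θ_c X_r) = 9170 × 2260 / (5.16 × 11800) = 340.4 m³/d.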